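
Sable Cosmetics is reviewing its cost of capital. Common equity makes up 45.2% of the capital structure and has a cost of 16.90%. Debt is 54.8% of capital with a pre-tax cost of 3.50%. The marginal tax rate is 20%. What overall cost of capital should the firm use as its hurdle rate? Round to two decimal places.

After-tax cost of debt = 3.5% × (1 − 20%) = 2.8000%.
WACC = 0.452 × 16.9000% + 0.548 × 2.8000% = 9.1732%.

9.17%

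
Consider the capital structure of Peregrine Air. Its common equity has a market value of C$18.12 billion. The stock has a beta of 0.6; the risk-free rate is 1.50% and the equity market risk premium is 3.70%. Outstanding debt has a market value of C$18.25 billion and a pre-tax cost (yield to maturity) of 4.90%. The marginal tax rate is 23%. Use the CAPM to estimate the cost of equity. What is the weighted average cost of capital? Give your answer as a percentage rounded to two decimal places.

3.75%

Cost of equity via CAPM: Re = 1.5% + 0.6 × 3.7% = 3.7200%.
Total capital V = 18.12 + 18.25 = 36.37.
Equity: weight = 18.12/36.37 = 0.4982; cost = 3.72%.
Debt: weight = 18.25/36.37 = 0.5018; after-tax cost = 4.9% × (1 − 23%) = 3.7730%.
WACC = 0.4982 × 3.7200% + 0.5018 × 3.7730% = 3.7466%.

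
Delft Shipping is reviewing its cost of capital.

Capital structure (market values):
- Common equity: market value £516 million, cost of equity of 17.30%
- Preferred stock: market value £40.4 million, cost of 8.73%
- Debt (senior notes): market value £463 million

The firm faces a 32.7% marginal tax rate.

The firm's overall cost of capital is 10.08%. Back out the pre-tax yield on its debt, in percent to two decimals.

Total capital V = 516 + 40.4 + 463 = 1019.4.
Equity weight = 516/1019.4 = 0.5062.
Preferred weight = 40.4/1019.4 = 0.0396.
Senior notes weight = 463/1019.4 = 0.4542.
Equity contribution = 0.5062 × 17.3% = 8.7569%.
Preferred contribution = 0.0396 × 8.73% = 0.3460%.
Remaining for debt = 10.08% − 9.1029% = 0.9771%.
Rd × (1 − 32.7%) × 0.4542 = 0.9771%  ⇒  Rd = 3.1966%.

3.20%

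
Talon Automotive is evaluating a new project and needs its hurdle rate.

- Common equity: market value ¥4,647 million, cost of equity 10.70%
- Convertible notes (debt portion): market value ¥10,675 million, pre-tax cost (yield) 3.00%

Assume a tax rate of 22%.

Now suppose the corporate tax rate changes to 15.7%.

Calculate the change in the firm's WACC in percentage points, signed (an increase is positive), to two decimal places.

Current WACC:
Total capital V = 4647 + 10675 = 15322.
Equity: weight = 4647/15322 = 0.3033; cost = 10.7%.
Convertible notes (debt portion): weight = 10675/15322 = 0.6967; after-tax cost = 3% × (1 − 22%) = 2.3400%.
WACC = 0.3033 × 10.7000% + 0.6967 × 2.3400% = 4.8755%.
After the change:
Total capital V = 4647 + 10675 = 15322.
Equity: weight = 4647/15322 = 0.3033; cost = 10.7%.
Convertible notes (debt portion): weight = 10675/15322 = 0.6967; after-tax cost = 3% × (1 − 15.7%) = 2.5290%.
WACC = 0.3033 × 10.7000% + 0.6967 × 2.5290% = 5.0072%.
Change in WACC = 5.0072% − 4.8755% = 0.1317 pp.

+0.13 pp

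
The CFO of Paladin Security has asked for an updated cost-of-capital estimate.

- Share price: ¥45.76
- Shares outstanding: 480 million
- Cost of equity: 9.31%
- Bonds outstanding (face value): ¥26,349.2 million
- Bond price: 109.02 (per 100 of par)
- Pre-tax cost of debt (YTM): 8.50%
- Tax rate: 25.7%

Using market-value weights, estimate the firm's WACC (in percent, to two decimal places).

Market value of equity E = 45.76 × 480m = 21964.8m. Market value of debt D = 26349.2m × 109.02/100 = 28725.89784m.
Total capital V = 21964.8 + 28725.89784 = 50690.69784.
Equity: weight = 21964.8/50690.69784 = 0.4333; cost = 9.31%.
Bonds outstanding: weight = 28725.89784/50690.69784 = 0.5667; after-tax cost = 8.5% × (1 − 25.7%) = 6.3155%.
WACC = 0.4333 × 9.3100% + 0.5667 × 6.3155% = 7.6130%.

7.61%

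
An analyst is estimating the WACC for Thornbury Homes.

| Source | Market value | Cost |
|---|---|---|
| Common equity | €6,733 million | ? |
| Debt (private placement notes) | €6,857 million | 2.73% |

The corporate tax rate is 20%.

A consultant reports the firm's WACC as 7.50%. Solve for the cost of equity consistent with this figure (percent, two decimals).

12.91%

Total capital V = 6733 + 6857 = 13590.
Equity weight = 6733/13590 = 0.4954.
Private placement notes weight = 6857/13590 = 0.5046.
Debt contribution = 0.5046 × 2.73% × (1 − 20%) = 1.1020%.
Required equity contribution = 7.5% − 1.1020% = 6.3980%.
Re = 6.3980% / 0.4954 = 12.9139%.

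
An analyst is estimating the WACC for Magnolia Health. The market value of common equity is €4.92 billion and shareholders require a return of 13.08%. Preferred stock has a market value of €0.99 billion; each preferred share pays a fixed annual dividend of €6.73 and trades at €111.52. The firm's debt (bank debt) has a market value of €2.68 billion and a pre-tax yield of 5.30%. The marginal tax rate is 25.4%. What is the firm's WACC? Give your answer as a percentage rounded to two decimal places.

Cost of preferred: Rp = 6.73 / 111.52 = 6.0348%.
Total capital V = 4.92 + 0.99 + 2.68 = 8.59.
Equity: weight = 4.92/8.59 = 0.5728; cost = 13.08%.
Preferred: weight = 0.99/8.59 = 0.1153; cost = 6.0348%.
Bank debt: weight = 2.68/8.59 = 0.3120; after-tax cost = 5.3% × (1 − 25.4%) = 3.9538%.
WACC = 0.5728 × 13.0800% + 0.1153 × 6.0348% + 0.3120 × 3.9538% = 9.4207%.

9.42%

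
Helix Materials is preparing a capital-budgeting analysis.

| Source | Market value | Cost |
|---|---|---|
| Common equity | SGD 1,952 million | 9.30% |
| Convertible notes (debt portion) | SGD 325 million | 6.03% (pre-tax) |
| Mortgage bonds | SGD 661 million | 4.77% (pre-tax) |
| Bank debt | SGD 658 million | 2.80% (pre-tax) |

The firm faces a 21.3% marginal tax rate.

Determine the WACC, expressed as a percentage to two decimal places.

Total capital V = 1952 + 325 + 661 + 658 = 3596.
Equity: weight = 1952/3596 = 0.5428; cost = 9.3%.
Convertible notes (debt portion): weight = 325/3596 = 0.0904; after-tax cost = 6.03% × (1 − 21.3%) = 4.7456%.
Mortgage bonds: weight = 661/3596 = 0.1838; after-tax cost = 4.77% × (1 − 21.3%) = 3.7540%.
Bank debt: weight = 658/3596 = 0.1830; after-tax cost = 2.8% × (1 − 21.3%) = 2.2036%.
WACC = 0.5428 × 9.3000% + 0.0904 × 4.7456% + 0.1838 × 3.7540% + 0.1830 × 2.2036% = 6.5704%.

6.57%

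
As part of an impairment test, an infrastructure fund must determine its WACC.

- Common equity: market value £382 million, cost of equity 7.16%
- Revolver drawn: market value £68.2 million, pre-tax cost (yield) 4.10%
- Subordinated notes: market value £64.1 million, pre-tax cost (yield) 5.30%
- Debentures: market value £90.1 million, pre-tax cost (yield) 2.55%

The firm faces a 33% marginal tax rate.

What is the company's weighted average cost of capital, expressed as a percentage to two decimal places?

5.47%

Total capital V = 382 + 68.2 + 64.1 + 90.1 = 604.4.
Equity: weight = 382/604.4 = 0.6320; cost = 7.16%.
Revolver drawn: weight = 68.2/604.4 = 0.1128; after-tax cost = 4.1% × (1 − 33%) = 2.7470%.
Subordinated notes: weight = 64.1/604.4 = 0.1061; after-tax cost = 5.3% × (1 − 33%) = 3.5510%.
Debentures: weight = 90.1/604.4 = 0.1491; after-tax cost = 2.55% × (1 − 33%) = 1.7085%.
WACC = 0.6320 × 7.1600% + 0.1128 × 2.7470% + 0.1061 × 3.5510% + 0.1491 × 1.7085% = 5.4666%.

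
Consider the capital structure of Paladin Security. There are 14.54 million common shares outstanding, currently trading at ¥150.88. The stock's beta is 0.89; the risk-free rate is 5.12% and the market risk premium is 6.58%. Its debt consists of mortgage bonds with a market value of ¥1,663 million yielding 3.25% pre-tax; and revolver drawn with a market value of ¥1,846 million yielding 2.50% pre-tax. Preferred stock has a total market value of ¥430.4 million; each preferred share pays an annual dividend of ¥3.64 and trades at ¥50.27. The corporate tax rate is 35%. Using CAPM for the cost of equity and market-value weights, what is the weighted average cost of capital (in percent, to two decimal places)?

5.50%

Cost of equity via CAPM: Re = 5.12% + 0.89 × 6.58% = 10.9762%.
Cost of preferred: Rp = 3.64 / 50.27 = 7.2409%.
Market value of equity E = 150.88 × 14.54m = 2193.7952m.
Total capital V = 2193.7952 + 430.4 + 1663 + 1846 = 6133.1952.
Equity: weight = 2193.7952/6133.1952 = 0.3577; cost = 10.9762%.
Preferred: weight = 430.4/6133.1952 = 0.0702; cost = 7.2409%.
Mortgage bonds: weight = 1663/6133.1952 = 0.2711; after-tax cost = 3.25% × (1 − 35%) = 2.1125%.
Revolver drawn: weight = 1846/6133.1952 = 0.3010; after-tax cost = 2.5% × (1 − 35%) = 1.6250%.
WACC = 0.3577 × 10.9762% + 0.0702 × 7.2409% + 0.2711 × 2.1125% + 0.3010 × 1.6250% = 5.4961%.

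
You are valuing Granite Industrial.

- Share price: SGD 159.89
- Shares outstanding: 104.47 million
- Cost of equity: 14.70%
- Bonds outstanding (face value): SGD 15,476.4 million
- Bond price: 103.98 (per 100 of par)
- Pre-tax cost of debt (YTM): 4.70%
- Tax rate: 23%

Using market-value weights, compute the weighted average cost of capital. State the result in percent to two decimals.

9.26%

Market value of equity E = 159.89 × 104.47m = 16703.7083m. Market value of debt D = 15476.4m × 103.98/100 = 16092.36072m.
Total capital V = 16703.7083 + 16092.36072 = 32796.06902.
Equity: weight = 16703.7083/32796.06902 = 0.5093; cost = 14.7%.
Bonds outstanding: weight = 16092.36072/32796.06902 = 0.4907; after-tax cost = 4.7% × (1 − 23%) = 3.6190%.
WACC = 0.5093 × 14.7000% + 0.4907 × 3.6190% = 9.2628%.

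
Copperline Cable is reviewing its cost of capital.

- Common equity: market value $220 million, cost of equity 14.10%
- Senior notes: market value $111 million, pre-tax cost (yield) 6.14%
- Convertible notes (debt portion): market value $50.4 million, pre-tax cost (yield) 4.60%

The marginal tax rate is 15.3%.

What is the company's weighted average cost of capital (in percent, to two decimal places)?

Total capital V = 220 + 111 + 50.4 = 381.4.
Equity: weight = 220/381.4 = 0.5768; cost = 14.1%.
Senior notes: weight = 111/381.4 = 0.2910; after-tax cost = 6.14% × (1 − 15.3%) = 5.2006%.
Convertible notes (debt portion): weight = 50.4/381.4 = 0.1321; after-tax cost = 4.6% × (1 − 15.3%) = 3.8962%.
WACC = 0.5768 × 14.1000% + 0.2910 × 5.2006% + 0.1321 × 3.8962% = 10.1616%.

10.16%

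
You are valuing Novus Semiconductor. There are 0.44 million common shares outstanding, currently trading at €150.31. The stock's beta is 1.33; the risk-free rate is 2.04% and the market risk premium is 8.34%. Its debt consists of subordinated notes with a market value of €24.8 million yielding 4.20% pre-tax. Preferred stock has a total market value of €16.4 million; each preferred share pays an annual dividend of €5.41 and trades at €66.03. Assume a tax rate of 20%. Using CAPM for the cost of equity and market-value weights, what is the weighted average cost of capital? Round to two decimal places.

Cost of equity via CAPM: Re = 2.04% + 1.33 × 8.34% = 13.1322%.
Cost of preferred: Rp = 5.41 / 66.03 = 8.1932%.
Market value of equity E = 150.31 × 0.44m = 66.1364m.
Total capital V = 66.1364 + 16.4 + 24.8 = 107.3364.
Equity: weight = 66.1364/107.3364 = 0.6162; cost = 13.1322%.
Preferred: weight = 16.4/107.3364 = 0.1528; cost = 8.1932%.
Subordinated notes: weight = 24.8/107.3364 = 0.2310; after-tax cost = 4.2% × (1 − 20%) = 3.3600%.
WACC = 0.6162 × 13.1322% + 0.1528 × 8.1932% + 0.2310 × 3.3600% = 10.1197%.

10.12%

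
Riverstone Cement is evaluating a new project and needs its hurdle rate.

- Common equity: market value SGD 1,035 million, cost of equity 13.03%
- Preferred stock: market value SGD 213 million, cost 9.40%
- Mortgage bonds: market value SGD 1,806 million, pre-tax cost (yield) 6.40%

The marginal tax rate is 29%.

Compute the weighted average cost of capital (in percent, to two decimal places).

7.76%

Total capital V = 1035 + 213 + 1806 = 3054.
Equity: weight = 1035/3054 = 0.3389; cost = 13.03%.
Preferred: weight = 213/3054 = 0.0697; cost = 9.4%.
Mortgage bonds: weight = 1806/3054 = 0.5914; after-tax cost = 6.4% × (1 − 29%) = 4.5440%.
WACC = 0.3389 × 13.0300% + 0.0697 × 9.4000% + 0.5914 × 4.5440% = 7.7586%.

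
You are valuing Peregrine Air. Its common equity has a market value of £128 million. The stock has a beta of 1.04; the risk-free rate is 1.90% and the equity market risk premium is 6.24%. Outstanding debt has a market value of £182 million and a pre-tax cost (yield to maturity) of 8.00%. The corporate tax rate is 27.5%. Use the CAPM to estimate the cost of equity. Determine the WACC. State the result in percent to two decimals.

6.87%

Cost of equity via CAPM: Re = 1.9% + 1.04 × 6.24% = 8.3896%.
Total capital V = 128 + 182 = 310.
Equity: weight = 128/310 = 0.4129; cost = 8.3896%.
Debt: weight = 182/310 = 0.5871; after-tax cost = 8% × (1 − 27.5%) = 5.8000%.
WACC = 0.4129 × 8.3896% + 0.5871 × 5.8000% = 6.8693%.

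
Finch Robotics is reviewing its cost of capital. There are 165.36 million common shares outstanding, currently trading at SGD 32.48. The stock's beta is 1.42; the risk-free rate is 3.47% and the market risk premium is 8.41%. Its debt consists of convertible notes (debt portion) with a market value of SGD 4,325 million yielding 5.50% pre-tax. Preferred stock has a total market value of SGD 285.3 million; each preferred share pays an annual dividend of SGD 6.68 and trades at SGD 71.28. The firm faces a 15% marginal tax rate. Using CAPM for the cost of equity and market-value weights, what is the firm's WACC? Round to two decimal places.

10.59%

Cost of equity via CAPM: Re = 3.47% + 1.42 × 8.41% = 15.4122%.
Cost of preferred: Rp = 6.68 / 71.28 = 9.3715%.
Market value of equity E = 32.48 × 165.36m = 5370.8928m.
Total capital V = 5370.8928 + 285.3 + 4325 = 9981.1928.
Equity: weight = 5370.8928/9981.1928 = 0.5381; cost = 15.4122%.
Preferred: weight = 285.3/9981.1928 = 0.0286; cost = 9.3715%.
Convertible notes (debt portion): weight = 4325/9981.1928 = 0.4333; after-tax cost = 5.5% × (1 − 15%) = 4.6750%.
WACC = 0.5381 × 15.4122% + 0.0286 × 9.3715% + 0.4333 × 4.6750% = 10.5869%.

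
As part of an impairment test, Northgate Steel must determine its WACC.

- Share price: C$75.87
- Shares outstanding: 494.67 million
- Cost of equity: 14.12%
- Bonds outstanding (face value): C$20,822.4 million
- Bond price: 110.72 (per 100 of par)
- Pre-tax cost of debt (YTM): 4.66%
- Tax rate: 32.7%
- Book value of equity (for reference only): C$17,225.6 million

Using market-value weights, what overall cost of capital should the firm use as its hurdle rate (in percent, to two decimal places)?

Market value of equity E = 75.87 × 494.67m = 37530.6129m. Market value of debt D = 20822.4m × 110.72/100 = 23054.56128m.
Total capital V = 37530.6129 + 23054.56128 = 60585.17418.
Equity: weight = 37530.6129/60585.17418 = 0.6195; cost = 14.12%.
Bonds outstanding: weight = 23054.56128/60585.17418 = 0.3805; after-tax cost = 4.66% × (1 − 32.7%) = 3.1362%.
WACC = 0.6195 × 14.1200% + 0.3805 × 3.1362% = 9.9403%.

9.94%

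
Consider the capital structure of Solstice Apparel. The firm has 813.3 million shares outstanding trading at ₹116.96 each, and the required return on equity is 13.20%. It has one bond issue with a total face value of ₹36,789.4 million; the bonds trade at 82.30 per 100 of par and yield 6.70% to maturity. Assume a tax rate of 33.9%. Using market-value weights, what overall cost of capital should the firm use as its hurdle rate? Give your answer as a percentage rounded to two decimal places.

11.08%

Market value of equity E = 116.96 × 813.3m = 95123.568m. Market value of debt D = 36789.4m × 82.3/100 = 30277.6762m.
Total capital V = 95123.568 + 30277.6762 = 125401.2442.
Equity: weight = 95123.568/125401.2442 = 0.7586; cost = 13.2%.
Bonds outstanding: weight = 30277.6762/125401.2442 = 0.2414; after-tax cost = 6.7% × (1 − 33.9%) = 4.4287%.
WACC = 0.7586 × 13.2000% + 0.2414 × 4.4287% = 11.0822%.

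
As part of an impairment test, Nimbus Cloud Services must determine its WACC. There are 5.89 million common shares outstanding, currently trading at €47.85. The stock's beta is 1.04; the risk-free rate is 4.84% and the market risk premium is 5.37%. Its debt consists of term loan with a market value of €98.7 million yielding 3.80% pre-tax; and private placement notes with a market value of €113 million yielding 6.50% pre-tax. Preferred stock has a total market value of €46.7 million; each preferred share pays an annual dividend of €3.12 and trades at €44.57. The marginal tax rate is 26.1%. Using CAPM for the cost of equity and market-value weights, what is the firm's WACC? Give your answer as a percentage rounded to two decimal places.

7.56%

Cost of equity via CAPM: Re = 4.84% + 1.04 × 5.37% = 10.4248%.
Cost of preferred: Rp = 3.12 / 44.57 = 7.0002%.
Market value of equity E = 47.85 × 5.89m = 281.8365m.
Total capital V = 281.8365 + 46.7 + 98.7 + 113 = 540.2365.
Equity: weight = 281.8365/540.2365 = 0.5217; cost = 10.4248%.
Preferred: weight = 46.7/540.2365 = 0.0864; cost = 7.0002%.
Term loan: weight = 98.7/540.2365 = 0.1827; after-tax cost = 3.8% × (1 − 26.1%) = 2.8082%.
Private placement notes: weight = 113/540.2365 = 0.2092; after-tax cost = 6.5% × (1 − 26.1%) = 4.8035%.
WACC = 0.5217 × 10.4248% + 0.0864 × 7.0002% + 0.1827 × 2.8082% + 0.2092 × 4.8035% = 7.5614%.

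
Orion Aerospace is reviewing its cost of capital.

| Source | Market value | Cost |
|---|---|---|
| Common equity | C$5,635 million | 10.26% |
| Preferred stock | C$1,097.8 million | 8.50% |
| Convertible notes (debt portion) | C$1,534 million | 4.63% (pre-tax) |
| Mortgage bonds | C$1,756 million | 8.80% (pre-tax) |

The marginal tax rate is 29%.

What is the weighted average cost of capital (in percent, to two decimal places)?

8.30%

Total capital V = 5635 + 1097.8 + 1534 + 1756 = 10022.8.
Equity: weight = 5635/10022.8 = 0.5622; cost = 10.26%.
Preferred: weight = 1097.8/10022.8 = 0.1095; cost = 8.5%.
Convertible notes (debt portion): weight = 1534/10022.8 = 0.1531; after-tax cost = 4.63% × (1 − 29%) = 3.2873%.
Mortgage bonds: weight = 1756/10022.8 = 0.1752; after-tax cost = 8.8% × (1 − 29%) = 6.2480%.
WACC = 0.5622 × 10.2600% + 0.1095 × 8.5000% + 0.1531 × 3.2873% + 0.1752 × 6.2480% = 8.2971%.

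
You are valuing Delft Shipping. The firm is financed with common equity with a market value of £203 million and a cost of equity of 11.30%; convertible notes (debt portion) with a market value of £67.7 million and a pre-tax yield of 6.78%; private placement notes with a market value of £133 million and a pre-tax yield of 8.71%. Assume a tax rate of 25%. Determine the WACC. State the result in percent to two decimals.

Total capital V = 203 + 67.7 + 133 = 403.7.
Equity: weight = 203/403.7 = 0.5028; cost = 11.3%.
Convertible notes (debt portion): weight = 67.7/403.7 = 0.1677; after-tax cost = 6.78% × (1 − 25%) = 5.0850%.
Private placement notes: weight = 133/403.7 = 0.3295; after-tax cost = 8.71% × (1 − 25%) = 6.5325%.
WACC = 0.5028 × 11.3000% + 0.1677 × 5.0850% + 0.3295 × 6.5325% = 8.6871%.

8.69%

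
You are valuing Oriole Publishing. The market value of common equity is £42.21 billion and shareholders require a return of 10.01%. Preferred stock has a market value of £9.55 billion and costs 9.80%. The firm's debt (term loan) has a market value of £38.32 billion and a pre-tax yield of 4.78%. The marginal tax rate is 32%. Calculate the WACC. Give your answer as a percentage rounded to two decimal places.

7.11%

Total capital V = 42.21 + 9.55 + 38.32 = 90.08.
Equity: weight = 42.21/90.08 = 0.4686; cost = 10.01%.
Preferred: weight = 9.55/90.08 = 0.1060; cost = 9.8%.
Term loan: weight = 38.32/90.08 = 0.4254; after-tax cost = 4.78% × (1 − 32%) = 3.2504%.
WACC = 0.4686 × 10.0100% + 0.1060 × 9.8000% + 0.4254 × 3.2504% = 7.1122%.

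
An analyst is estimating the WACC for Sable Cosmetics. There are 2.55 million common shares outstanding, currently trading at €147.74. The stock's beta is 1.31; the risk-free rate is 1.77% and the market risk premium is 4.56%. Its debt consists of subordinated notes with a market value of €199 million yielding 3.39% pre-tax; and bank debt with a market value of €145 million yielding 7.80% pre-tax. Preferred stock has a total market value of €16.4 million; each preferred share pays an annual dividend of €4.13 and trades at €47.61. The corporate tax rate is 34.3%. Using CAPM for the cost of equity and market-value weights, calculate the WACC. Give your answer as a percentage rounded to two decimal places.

Cost of equity via CAPM: Re = 1.77% + 1.31 × 4.56% = 7.7436%.
Cost of preferred: Rp = 4.13 / 47.61 = 8.6746%.
Market value of equity E = 147.74 × 2.55m = 376.737m.
Total capital V = 376.737 + 16.4 + 199 + 145 = 737.137.
Equity: weight = 376.737/737.137 = 0.5111; cost = 7.7436%.
Preferred: weight = 16.4/737.137 = 0.0222; cost = 8.6746%.
Subordinated notes: weight = 199/737.137 = 0.2700; after-tax cost = 3.39% × (1 − 34.3%) = 2.2272%.
Bank debt: weight = 145/737.137 = 0.1967; after-tax cost = 7.8% × (1 − 34.3%) = 5.1246%.
WACC = 0.5111 × 7.7436% + 0.0222 × 8.6746% + 0.2700 × 2.2272% + 0.1967 × 5.1246% = 5.7599%.

5.76%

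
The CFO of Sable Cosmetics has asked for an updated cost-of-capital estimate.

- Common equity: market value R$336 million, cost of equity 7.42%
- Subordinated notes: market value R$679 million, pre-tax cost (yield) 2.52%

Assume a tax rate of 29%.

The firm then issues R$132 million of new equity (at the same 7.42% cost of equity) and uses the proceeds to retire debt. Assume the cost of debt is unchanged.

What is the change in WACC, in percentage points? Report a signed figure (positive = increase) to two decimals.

+0.73 pp

Current WACC:
Total capital V = 336 + 679 = 1015.
Equity: weight = 336/1015 = 0.3310; cost = 7.42%.
Subordinated notes: weight = 679/1015 = 0.6690; after-tax cost = 2.52% × (1 − 29%) = 1.7892%.
WACC = 0.3310 × 7.4200% + 0.6690 × 1.7892% = 3.6532%.
After the change:
Total capital V = 468 + 547 = 1015.
Equity: weight = 468/1015 = 0.4611; cost = 7.42%.
Subordinated notes: weight = 547/1015 = 0.5389; after-tax cost = 2.52% × (1 − 29%) = 1.7892%.
WACC = 0.4611 × 7.4200% + 0.5389 × 1.7892% = 4.3855%.
Change in WACC = 4.3855% − 3.6532% = 0.7323 pp.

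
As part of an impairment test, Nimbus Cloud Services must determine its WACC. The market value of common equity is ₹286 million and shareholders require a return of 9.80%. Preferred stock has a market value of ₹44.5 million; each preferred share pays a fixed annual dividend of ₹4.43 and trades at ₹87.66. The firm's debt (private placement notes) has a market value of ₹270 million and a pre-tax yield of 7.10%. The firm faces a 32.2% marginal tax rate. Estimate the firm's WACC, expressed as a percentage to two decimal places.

7.21%

Cost of preferred: Rp = 4.43 / 87.66 = 5.0536%.
Total capital V = 286 + 44.5 + 270 = 600.5.
Equity: weight = 286/600.5 = 0.4763; cost = 9.8%.
Preferred: weight = 44.5/600.5 = 0.0741; cost = 5.0536%.
Private placement notes: weight = 270/600.5 = 0.4496; after-tax cost = 7.1% × (1 − 32.2%) = 4.8138%.
WACC = 0.4763 × 9.8000% + 0.0741 × 5.0536% + 0.4496 × 4.8138% = 7.2063%.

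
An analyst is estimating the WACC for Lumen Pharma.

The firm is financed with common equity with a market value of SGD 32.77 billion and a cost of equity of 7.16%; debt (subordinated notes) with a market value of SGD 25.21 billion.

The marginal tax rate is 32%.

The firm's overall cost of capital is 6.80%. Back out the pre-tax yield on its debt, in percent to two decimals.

Total capital V = 32.77 + 25.21 = 57.98.
Equity weight = 32.77/57.98 = 0.5652.
Subordinated notes weight = 25.21/57.98 = 0.4348.
Equity contribution = 0.5652 × 7.16% = 4.0468%.
Remaining for debt = 6.8% − 4.0468% = 2.7532%.
Rd × (1 − 32%) × 0.4348 = 2.7532%  ⇒  Rd = 9.3118%.

9.31%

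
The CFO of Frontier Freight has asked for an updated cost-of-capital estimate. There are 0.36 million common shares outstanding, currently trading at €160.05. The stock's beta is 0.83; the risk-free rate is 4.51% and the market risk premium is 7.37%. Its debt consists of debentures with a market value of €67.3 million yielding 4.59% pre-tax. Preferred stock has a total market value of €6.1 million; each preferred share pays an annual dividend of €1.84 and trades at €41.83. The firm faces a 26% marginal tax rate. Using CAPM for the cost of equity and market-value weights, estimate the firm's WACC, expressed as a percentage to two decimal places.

Cost of equity via CAPM: Re = 4.51% + 0.83 × 7.37% = 10.6271%.
Cost of preferred: Rp = 1.84 / 41.83 = 4.3988%.
Market value of equity E = 160.05 × 0.36m = 57.618m.
Total capital V = 57.618 + 6.1 + 67.3 = 131.018.
Equity: weight = 57.618/131.018 = 0.4398; cost = 10.6271%.
Preferred: weight = 6.1/131.018 = 0.0466; cost = 4.3988%.
Debentures: weight = 67.3/131.018 = 0.5137; after-tax cost = 4.59% × (1 − 26%) = 3.3966%.
WACC = 0.4398 × 10.6271% + 0.0466 × 4.3988% + 0.5137 × 3.3966% = 6.6230%.

6.62%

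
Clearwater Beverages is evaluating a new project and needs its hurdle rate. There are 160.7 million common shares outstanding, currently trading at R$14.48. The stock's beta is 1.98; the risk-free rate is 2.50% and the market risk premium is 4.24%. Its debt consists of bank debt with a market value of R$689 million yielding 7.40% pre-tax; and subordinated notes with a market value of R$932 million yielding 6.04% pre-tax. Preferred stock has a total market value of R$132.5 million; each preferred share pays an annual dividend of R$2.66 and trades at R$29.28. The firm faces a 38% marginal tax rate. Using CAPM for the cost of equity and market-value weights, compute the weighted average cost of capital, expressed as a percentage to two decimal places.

8.14%

Cost of equity via CAPM: Re = 2.5% + 1.98 × 4.24% = 10.8952%.
Cost of preferred: Rp = 2.66 / 29.28 = 9.0847%.
Market value of equity E = 14.48 × 160.7m = 2326.936m.
Total capital V = 2326.936 + 132.5 + 689 + 932 = 4080.436.
Equity: weight = 2326.936/4080.436 = 0.5703; cost = 10.8952%.
Preferred: weight = 132.5/4080.436 = 0.0325; cost = 9.0847%.
Bank debt: weight = 689/4080.436 = 0.1689; after-tax cost = 7.4% × (1 − 38%) = 4.5880%.
Subordinated notes: weight = 932/4080.436 = 0.2284; after-tax cost = 6.04% × (1 − 38%) = 3.7448%.
WACC = 0.5703 × 10.8952% + 0.0325 × 9.0847% + 0.1689 × 4.5880% + 0.2284 × 3.7448% = 8.1382%.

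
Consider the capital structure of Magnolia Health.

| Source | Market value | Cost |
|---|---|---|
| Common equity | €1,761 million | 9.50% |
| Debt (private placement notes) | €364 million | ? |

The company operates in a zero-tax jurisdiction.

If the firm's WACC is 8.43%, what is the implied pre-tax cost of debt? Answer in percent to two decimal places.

3.25%

Total capital V = 1761 + 364 = 2125.
Equity weight = 1761/2125 = 0.8287.
Private placement notes weight = 364/2125 = 0.1713.
Equity contribution = 0.8287 × 9.5% = 7.8727%.
Remaining for debt = 8.43% − 7.8727% = 0.5573%.
Rd × (1 − 0%) × 0.1713 = 0.5573%  ⇒  Rd = 3.2534%.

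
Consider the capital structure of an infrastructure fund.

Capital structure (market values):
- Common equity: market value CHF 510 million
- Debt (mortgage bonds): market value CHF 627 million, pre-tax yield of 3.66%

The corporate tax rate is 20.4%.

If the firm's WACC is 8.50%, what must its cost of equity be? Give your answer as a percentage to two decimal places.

15.37%

Total capital V = 510 + 627 = 1137.
Equity weight = 510/1137 = 0.4485.
Mortgage bonds weight = 627/1137 = 0.5515.
Debt contribution = 0.5515 × 3.66% × (1 − 20.4%) = 1.6066%.
Required equity contribution = 8.5% − 1.6066% = 6.8934%.
Re = 6.8934% / 0.4485 = 15.3683%.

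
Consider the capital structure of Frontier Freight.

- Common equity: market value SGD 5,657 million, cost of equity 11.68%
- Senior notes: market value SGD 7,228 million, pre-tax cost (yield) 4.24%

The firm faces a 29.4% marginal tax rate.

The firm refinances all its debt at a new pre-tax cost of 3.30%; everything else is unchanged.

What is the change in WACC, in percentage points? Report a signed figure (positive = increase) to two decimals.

-0.37 pp

Current WACC:
Total capital V = 5657 + 7228 = 12885.
Equity: weight = 5657/12885 = 0.4390; cost = 11.68%.
Senior notes: weight = 7228/12885 = 0.5610; after-tax cost = 4.24% × (1 − 29.4%) = 2.9934%.
WACC = 0.4390 × 11.6800% + 0.5610 × 2.9934% = 6.8072%.
After the change:
Total capital V = 5657 + 7228 = 12885.
Equity: weight = 5657/12885 = 0.4390; cost = 11.68%.
Senior notes: weight = 7228/12885 = 0.5610; after-tax cost = 3.3% × (1 − 29.4%) = 2.3298%.
WACC = 0.4390 × 11.6800% + 0.5610 × 2.3298% = 6.4349%.
Change in WACC = 6.4349% − 6.8072% = -0.3723 pp.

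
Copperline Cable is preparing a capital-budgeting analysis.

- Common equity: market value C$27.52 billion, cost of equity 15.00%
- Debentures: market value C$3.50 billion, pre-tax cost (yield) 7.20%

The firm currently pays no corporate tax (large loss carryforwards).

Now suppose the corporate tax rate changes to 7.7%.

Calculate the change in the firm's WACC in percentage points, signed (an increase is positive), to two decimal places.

-0.06 pp

Current WACC:
Total capital V = 27.52 + 3.5 = 31.02.
Equity: weight = 27.52/31.02 = 0.8872; cost = 15%.
Debentures: weight = 3.5/31.02 = 0.1128; after-tax cost = 7.2% × (1 − 0%) = 7.2000%.
WACC = 0.8872 × 15.0000% + 0.1128 × 7.2000% = 14.1199%.
After the change:
Total capital V = 27.52 + 3.5 = 31.02.
Equity: weight = 27.52/31.02 = 0.8872; cost = 15%.
Debentures: weight = 3.5/31.02 = 0.1128; after-tax cost = 7.2% × (1 − 7.7%) = 6.6456%.
WACC = 0.8872 × 15.0000% + 0.1128 × 6.6456% = 14.0574%.
Change in WACC = 14.0574% − 14.1199% = -0.0626 pp.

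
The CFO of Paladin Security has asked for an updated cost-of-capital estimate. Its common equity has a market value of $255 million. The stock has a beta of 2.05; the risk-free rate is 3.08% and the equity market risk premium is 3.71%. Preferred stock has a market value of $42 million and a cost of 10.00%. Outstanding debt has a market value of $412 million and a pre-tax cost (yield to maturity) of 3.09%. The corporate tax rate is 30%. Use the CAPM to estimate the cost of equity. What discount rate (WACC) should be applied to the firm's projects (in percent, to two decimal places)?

Cost of equity via CAPM: Re = 3.08% + 2.05 × 3.71% = 10.6855%.
Total capital V = 255 + 42 + 412 = 709.
Equity: weight = 255/709 = 0.3597; cost = 10.6855%.
Preferred: weight = 42/709 = 0.0592; cost = 10%.
Debt: weight = 412/709 = 0.5811; after-tax cost = 3.09% × (1 − 30%) = 2.1630%.
WACC = 0.3597 × 10.6855% + 0.0592 × 10.0000% + 0.5811 × 2.1630% = 5.6925%.

5.69%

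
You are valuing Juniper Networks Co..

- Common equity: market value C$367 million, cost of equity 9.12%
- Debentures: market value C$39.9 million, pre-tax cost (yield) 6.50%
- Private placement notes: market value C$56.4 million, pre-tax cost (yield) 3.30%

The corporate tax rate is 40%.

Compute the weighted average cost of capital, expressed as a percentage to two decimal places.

Total capital V = 367 + 39.9 + 56.4 = 463.3.
Equity: weight = 367/463.3 = 0.7921; cost = 9.12%.
Debentures: weight = 39.9/463.3 = 0.0861; after-tax cost = 6.5% × (1 − 40%) = 3.9000%.
Private placement notes: weight = 56.4/463.3 = 0.1217; after-tax cost = 3.3% × (1 − 40%) = 1.9800%.
WACC = 0.7921 × 9.1200% + 0.0861 × 3.9000% + 0.1217 × 1.9800% = 7.8013%.

7.80%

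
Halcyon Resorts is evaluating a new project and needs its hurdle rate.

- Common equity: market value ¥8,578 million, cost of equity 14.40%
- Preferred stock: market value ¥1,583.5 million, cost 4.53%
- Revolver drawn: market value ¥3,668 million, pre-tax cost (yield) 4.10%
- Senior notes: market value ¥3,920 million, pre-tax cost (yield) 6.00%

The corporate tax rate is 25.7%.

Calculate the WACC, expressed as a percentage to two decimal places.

8.98%

Total capital V = 8578 + 1583.5 + 3668 + 3920 = 17749.5.
Equity: weight = 8578/17749.5 = 0.4833; cost = 14.4%.
Preferred: weight = 1583.5/17749.5 = 0.0892; cost = 4.53%.
Revolver drawn: weight = 3668/17749.5 = 0.2067; after-tax cost = 4.1% × (1 − 25.7%) = 3.0463%.
Senior notes: weight = 3920/17749.5 = 0.2209; after-tax cost = 6% × (1 − 25.7%) = 4.4580%.
WACC = 0.4833 × 14.4000% + 0.0892 × 4.5300% + 0.2067 × 3.0463% + 0.2209 × 4.4580% = 8.9775%.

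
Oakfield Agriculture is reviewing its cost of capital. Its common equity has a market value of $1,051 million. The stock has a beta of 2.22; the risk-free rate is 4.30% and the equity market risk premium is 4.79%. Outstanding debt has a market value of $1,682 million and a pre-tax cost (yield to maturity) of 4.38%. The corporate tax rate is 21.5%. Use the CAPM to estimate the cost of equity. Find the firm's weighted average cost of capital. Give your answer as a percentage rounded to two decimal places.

7.86%

Cost of equity via CAPM: Re = 4.3% + 2.22 × 4.79% = 14.9338%.
Total capital V = 1051 + 1682 = 2733.
Equity: weight = 1051/2733 = 0.3846; cost = 14.9338%.
Debt: weight = 1682/2733 = 0.6154; after-tax cost = 4.38% × (1 − 21.5%) = 3.4383%.
WACC = 0.3846 × 14.9338% + 0.6154 × 3.4383% = 7.8590%.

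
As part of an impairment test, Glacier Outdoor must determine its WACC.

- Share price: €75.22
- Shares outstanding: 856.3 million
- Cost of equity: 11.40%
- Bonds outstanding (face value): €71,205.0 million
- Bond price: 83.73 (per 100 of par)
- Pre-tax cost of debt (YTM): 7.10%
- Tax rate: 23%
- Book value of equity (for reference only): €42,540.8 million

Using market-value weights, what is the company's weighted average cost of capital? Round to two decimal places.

Market value of equity E = 75.22 × 856.3m = 64410.886m. Market value of debt D = 71205m × 83.73/100 = 59619.9465m.
Total capital V = 64410.886 + 59619.9465 = 124030.8325.
Equity: weight = 64410.886/124030.8325 = 0.5193; cost = 11.4%.
Bonds outstanding: weight = 59619.9465/124030.8325 = 0.4807; after-tax cost = 7.1% × (1 − 23%) = 5.4670%.
WACC = 0.5193 × 11.4000% + 0.4807 × 5.4670% = 8.5481%.

8.55%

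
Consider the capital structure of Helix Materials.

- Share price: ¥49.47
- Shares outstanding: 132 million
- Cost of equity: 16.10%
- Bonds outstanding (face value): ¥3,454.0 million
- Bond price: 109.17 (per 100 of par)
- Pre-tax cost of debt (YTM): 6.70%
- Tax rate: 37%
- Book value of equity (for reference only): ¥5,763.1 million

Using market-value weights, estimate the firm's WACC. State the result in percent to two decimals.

11.75%

Market value of equity E = 49.47 × 132m = 6530.04m. Market value of debt D = 3454m × 109.17/100 = 3770.7318m.
Total capital V = 6530.04 + 3770.7318 = 10300.7718.
Equity: weight = 6530.04/10300.7718 = 0.6339; cost = 16.1%.
Bonds outstanding: weight = 3770.7318/10300.7718 = 0.3661; after-tax cost = 6.7% × (1 − 37%) = 4.2210%.
WACC = 0.6339 × 16.1000% + 0.3661 × 4.2210% = 11.7515%.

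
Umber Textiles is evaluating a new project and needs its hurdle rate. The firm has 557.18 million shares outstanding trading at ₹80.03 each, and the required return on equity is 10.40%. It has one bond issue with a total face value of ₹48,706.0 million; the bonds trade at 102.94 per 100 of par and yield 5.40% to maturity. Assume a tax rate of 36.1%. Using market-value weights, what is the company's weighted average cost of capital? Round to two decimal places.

6.72%

Market value of equity E = 80.03 × 557.18m = 44591.1154m. Market value of debt D = 48706m × 102.94/100 = 50137.9564m.
Total capital V = 44591.1154 + 50137.9564 = 94729.0718.
Equity: weight = 44591.1154/94729.0718 = 0.4707; cost = 10.4%.
Bonds outstanding: weight = 50137.9564/94729.0718 = 0.5293; after-tax cost = 5.4% × (1 − 36.1%) = 3.4506%.
WACC = 0.4707 × 10.4000% + 0.5293 × 3.4506% = 6.7218%.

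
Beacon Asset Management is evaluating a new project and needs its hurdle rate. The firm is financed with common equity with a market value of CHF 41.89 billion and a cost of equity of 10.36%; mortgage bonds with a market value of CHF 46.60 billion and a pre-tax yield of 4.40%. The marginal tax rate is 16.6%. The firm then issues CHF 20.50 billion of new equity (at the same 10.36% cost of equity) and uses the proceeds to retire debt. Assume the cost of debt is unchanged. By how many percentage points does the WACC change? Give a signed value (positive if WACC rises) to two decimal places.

Current WACC:
Total capital V = 41.89 + 46.6 = 88.49.
Equity: weight = 41.89/88.49 = 0.4734; cost = 10.36%.
Mortgage bonds: weight = 46.6/88.49 = 0.5266; after-tax cost = 4.4% × (1 − 16.6%) = 3.6696%.
WACC = 0.4734 × 10.3600% + 0.5266 × 3.6696% = 6.8367%.
After the change:
Total capital V = 62.39 + 26.1 = 88.49.
Equity: weight = 62.39/88.49 = 0.7051; cost = 10.36%.
Mortgage bonds: weight = 26.1/88.49 = 0.2949; after-tax cost = 4.4% × (1 − 16.6%) = 3.6696%.
WACC = 0.7051 × 10.3600% + 0.2949 × 3.6696% = 8.3867%.
Change in WACC = 8.3867% − 6.8367% = 1.5499 pp.

+1.55 pp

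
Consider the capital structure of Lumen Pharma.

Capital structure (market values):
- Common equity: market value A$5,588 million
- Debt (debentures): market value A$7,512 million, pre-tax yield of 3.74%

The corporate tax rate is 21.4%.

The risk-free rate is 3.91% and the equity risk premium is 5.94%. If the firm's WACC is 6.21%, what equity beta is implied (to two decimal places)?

Total capital V = 5588 + 7512 = 13100.
Equity weight = 5588/13100 = 0.4266.
Debentures weight = 7512/13100 = 0.5734.
Debt contribution = 0.5734 × 3.74% × (1 − 21.4%) = 1.6857%.
Required equity contribution = 6.21% − 1.6857% = 4.5243%  ⇒  Re = 10.6064%.
CAPM: 10.6064% = 3.91% + β × 5.94%  ⇒  β = 1.1273.

1.13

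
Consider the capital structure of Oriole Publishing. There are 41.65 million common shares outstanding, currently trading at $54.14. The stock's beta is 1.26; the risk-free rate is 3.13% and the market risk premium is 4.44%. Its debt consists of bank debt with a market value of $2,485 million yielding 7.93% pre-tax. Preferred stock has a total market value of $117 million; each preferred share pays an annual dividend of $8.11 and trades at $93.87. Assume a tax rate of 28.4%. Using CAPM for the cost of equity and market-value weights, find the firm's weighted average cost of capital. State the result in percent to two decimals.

Cost of equity via CAPM: Re = 3.13% + 1.26 × 4.44% = 8.7244%.
Cost of preferred: Rp = 8.11 / 93.87 = 8.6396%.
Market value of equity E = 54.14 × 41.65m = 2254.931m.
Total capital V = 2254.931 + 117 + 2485 = 4856.931.
Equity: weight = 2254.931/4856.931 = 0.4643; cost = 8.7244%.
Preferred: weight = 117/4856.931 = 0.0241; cost = 8.6396%.
Bank debt: weight = 2485/4856.931 = 0.5116; after-tax cost = 7.93% × (1 − 28.4%) = 5.6779%.
WACC = 0.4643 × 8.7244% + 0.0241 × 8.6396% + 0.5116 × 5.6779% = 7.1636%.

7.16%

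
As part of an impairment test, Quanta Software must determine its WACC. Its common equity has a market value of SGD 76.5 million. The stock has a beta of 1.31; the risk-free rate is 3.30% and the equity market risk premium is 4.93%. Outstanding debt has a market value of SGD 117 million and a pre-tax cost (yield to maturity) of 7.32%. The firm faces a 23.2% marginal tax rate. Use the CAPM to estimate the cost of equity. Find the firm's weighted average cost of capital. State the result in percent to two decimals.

Cost of equity via CAPM: Re = 3.3% + 1.31 × 4.93% = 9.7583%.
Total capital V = 76.5 + 117 = 193.5.
Equity: weight = 76.5/193.5 = 0.3953; cost = 9.7583%.
Debt: weight = 117/193.5 = 0.6047; after-tax cost = 7.32% × (1 − 23.2%) = 5.6218%.
WACC = 0.3953 × 9.7583% + 0.6047 × 5.6218% = 7.2571%.

7.26%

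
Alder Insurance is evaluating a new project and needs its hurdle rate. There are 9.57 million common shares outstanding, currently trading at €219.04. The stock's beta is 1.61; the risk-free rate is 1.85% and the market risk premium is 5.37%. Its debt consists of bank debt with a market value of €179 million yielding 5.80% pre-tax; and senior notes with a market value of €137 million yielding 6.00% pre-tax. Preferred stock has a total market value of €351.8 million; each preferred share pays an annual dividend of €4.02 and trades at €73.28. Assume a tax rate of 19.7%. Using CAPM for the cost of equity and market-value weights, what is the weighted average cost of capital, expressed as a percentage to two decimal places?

9.20%

Cost of equity via CAPM: Re = 1.85% + 1.61 × 5.37% = 10.4957%.
Cost of preferred: Rp = 4.02 / 73.28 = 5.4858%.
Market value of equity E = 219.04 × 9.57m = 2096.2128m.
Total capital V = 2096.2128 + 351.8 + 179 + 137 = 2764.0128.
Equity: weight = 2096.2128/2764.0128 = 0.7584; cost = 10.4957%.
Preferred: weight = 351.8/2764.0128 = 0.1273; cost = 5.4858%.
Bank debt: weight = 179/2764.0128 = 0.0648; after-tax cost = 5.8% × (1 − 19.7%) = 4.6574%.
Senior notes: weight = 137/2764.0128 = 0.0496; after-tax cost = 6% × (1 − 19.7%) = 4.8180%.
WACC = 0.7584 × 10.4957% + 0.1273 × 5.4858% + 0.0648 × 4.6574% + 0.0496 × 4.8180% = 9.1985%.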